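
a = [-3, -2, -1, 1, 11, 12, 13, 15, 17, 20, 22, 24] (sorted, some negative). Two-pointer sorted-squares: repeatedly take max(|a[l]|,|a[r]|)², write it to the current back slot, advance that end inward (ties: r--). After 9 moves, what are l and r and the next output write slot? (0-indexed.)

l=0 r=11: |-3|<=|24| out[11]=576, r--
l=0 r=10: |-3|<=|22| out[10]=484, r--
l=0 r=9: |-3|<=|20| out[9]=400, r--
l=0 r=8: |-3|<=|17| out[8]=289, r--
l=0 r=7: |-3|<=|15| out[7]=225, r--
l=0 r=6: |-3|<=|13| out[6]=169, r--
l=0 r=5: |-3|<=|12| out[5]=144, r--
l=0 r=4: |-3|<=|11| out[4]=121, r--
l=0 r=3: |-3|>|1| out[3]=9, l++

l=1, r=3, next write slot=2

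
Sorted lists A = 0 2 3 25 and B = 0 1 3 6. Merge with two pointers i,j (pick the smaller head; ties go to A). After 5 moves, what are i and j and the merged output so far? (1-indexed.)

i=4, j=3, merged so far=[0, 0, 1, 2, 3]

i=1 j=1: A[i]=0<=B[j]=0 take 0, i++
i=2 j=1: A[i]=2>B[j]=0 take 0, j++
i=2 j=2: A[i]=2>B[j]=1 take 1, j++
i=2 j=3: A[i]=2<=B[j]=3 take 2, i++
i=3 j=3: A[i]=3<=B[j]=3 take 3, i++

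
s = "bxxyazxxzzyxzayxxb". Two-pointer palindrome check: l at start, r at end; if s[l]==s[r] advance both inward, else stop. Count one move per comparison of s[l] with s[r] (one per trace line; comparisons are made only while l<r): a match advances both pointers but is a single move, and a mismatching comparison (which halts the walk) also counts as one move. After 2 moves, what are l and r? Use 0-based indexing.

l=0 r=17: 'b'=='b', l++,r--
l=1 r=16: 'x'=='x', l++,r--

l=2, r=15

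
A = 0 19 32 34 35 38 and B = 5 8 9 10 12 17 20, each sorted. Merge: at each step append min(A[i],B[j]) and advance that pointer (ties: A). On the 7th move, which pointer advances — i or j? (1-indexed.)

[i=1,j=1] A[i]=0<=B[j]=5 take 0 → i++
[i=2,j=1] A[i]=19>B[j]=5 take 5 → j++
[i=2,j=2] A[i]=19>B[j]=8 take 8 → j++
[i=2,j=3] A[i]=19>B[j]=9 take 9 → j++
[i=2,j=4] A[i]=19>B[j]=10 take 10 → j++
[i=2,j=5] A[i]=19>B[j]=12 take 12 → j++
[i=2,j=6] A[i]=19>B[j]=17 take 17 → j++

j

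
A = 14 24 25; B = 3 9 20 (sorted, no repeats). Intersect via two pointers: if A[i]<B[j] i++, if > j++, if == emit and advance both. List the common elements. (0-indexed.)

[i=0,j=0] 14>3 → j++
[i=0,j=1] 14>9 → j++
[i=0,j=2] 14<20 → i++
[i=1,j=2] 24>20 → j++

intersection = []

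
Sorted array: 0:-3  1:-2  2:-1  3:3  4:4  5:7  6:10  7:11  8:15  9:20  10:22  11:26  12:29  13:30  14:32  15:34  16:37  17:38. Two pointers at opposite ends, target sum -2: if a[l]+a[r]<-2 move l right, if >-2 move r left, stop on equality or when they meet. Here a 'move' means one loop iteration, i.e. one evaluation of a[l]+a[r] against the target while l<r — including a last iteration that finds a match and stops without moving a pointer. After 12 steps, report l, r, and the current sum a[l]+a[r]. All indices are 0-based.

l=0 r=17: -3+38=35 >-2, r--
l=0 r=16: -3+37=34 >-2, r--
l=0 r=15: -3+34=31 >-2, r--
l=0 r=14: -3+32=29 >-2, r--
l=0 r=13: -3+30=27 >-2, r--
l=0 r=12: -3+29=26 >-2, r--
l=0 r=11: -3+26=23 >-2, r--
l=0 r=10: -3+22=19 >-2, r--
l=0 r=9: -3+20=17 >-2, r--
l=0 r=8: -3+15=12 >-2, r--
l=0 r=7: -3+11=8 >-2, r--
l=0 r=6: -3+10=7 >-2, r--

l=0, r=5, sum=4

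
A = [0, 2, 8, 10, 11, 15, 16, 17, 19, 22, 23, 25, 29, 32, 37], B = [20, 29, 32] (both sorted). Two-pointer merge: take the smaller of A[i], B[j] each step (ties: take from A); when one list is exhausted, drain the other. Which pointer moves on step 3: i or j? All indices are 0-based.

i=0 j=0: A[i]=0<=B[j]=20 take 0, i++
i=1 j=0: A[i]=2<=B[j]=20 take 2, i++
i=2 j=0: A[i]=8<=B[j]=20 take 8, i++

i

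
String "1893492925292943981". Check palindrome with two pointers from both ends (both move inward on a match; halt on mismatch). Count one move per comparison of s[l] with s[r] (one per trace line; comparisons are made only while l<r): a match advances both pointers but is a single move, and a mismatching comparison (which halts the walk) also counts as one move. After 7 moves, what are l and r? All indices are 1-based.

l=8, r=12

l=1 r=19: '1'=='1', l++,r--
l=2 r=18: '8'=='8', l++,r--
l=3 r=17: '9'=='9', l++,r--
l=4 r=16: '3'=='3', l++,r--
l=5 r=15: '4'=='4', l++,r--
l=6 r=14: '9'=='9', l++,r--
l=7 r=13: '2'=='2', l++,r--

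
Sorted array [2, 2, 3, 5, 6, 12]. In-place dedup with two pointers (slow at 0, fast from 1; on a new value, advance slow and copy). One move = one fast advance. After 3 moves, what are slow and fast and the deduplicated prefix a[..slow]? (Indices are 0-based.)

slow=2, fast=4, prefix=[2, 3, 5]

(s=0,f=1) a[fast]=2=a[slow] dup → fast++
(s=0,f=2) a[fast]=3≠a[slow]=2 write a[1]=3 → slow++,fast++
(s=1,f=3) a[fast]=5≠a[slow]=3 write a[2]=5 → slow++,fast++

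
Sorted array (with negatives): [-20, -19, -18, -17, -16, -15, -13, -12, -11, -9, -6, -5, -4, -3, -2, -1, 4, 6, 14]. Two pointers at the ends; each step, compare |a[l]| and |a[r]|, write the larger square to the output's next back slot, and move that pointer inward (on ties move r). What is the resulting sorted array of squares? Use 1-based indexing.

[1, 4, 9, 16, 16, 25, 36, 36, 81, 121, 144, 169, 196, 225, 256, 289, 324, 361, 400]

[1,19] |-20|>|14| out[19]=400 → l++
[2,19] |-19|>|14| out[18]=361 → l++
[3,19] |-18|>|14| out[17]=324 → l++
[4,19] |-17|>|14| out[16]=289 → l++
[5,19] |-16|>|14| out[15]=256 → l++
[6,19] |-15|>|14| out[14]=225 → l++
[7,19] |-13|<=|14| out[13]=196 → r--
[7,18] |-13|>|6| out[12]=169 → l++
[8,18] |-12|>|6| out[11]=144 → l++
[9,18] |-11|>|6| out[10]=121 → l++
[10,18] |-9|>|6| out[9]=81 → l++
[11,18] |-6|<=|6| out[8]=36 → r--
[11,17] |-6|>|4| out[7]=36 → l++
[12,17] |-5|>|4| out[6]=25 → l++
[13,17] |-4|<=|4| out[5]=16 → r--
[13,16] |-4|>|-1| out[4]=16 → l++
[14,16] |-3|>|-1| out[3]=9 → l++
[15,16] |-2|>|-1| out[2]=4 → l++
[16,16] |-1|<=|-1| out[1]=1 → r--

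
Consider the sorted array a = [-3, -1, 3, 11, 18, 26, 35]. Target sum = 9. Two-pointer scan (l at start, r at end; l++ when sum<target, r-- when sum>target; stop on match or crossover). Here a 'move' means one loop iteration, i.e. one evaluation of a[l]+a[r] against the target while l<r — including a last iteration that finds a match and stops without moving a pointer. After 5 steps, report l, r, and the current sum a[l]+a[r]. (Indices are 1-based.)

[1,7] -3+35=32 >9 → r--
[1,6] -3+26=23 >9 → r--
[1,5] -3+18=15 >9 → r--
[1,4] -3+11=8 <9 → l++
[2,4] -1+11=10 >9 → r--

l=2, r=3, sum=2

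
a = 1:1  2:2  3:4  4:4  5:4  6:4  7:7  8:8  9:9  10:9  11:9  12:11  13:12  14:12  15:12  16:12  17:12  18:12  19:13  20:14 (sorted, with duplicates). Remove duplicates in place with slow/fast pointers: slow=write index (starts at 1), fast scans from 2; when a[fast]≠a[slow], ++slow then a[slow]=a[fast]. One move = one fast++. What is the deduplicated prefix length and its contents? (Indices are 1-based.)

slow=1 fast=2: a[fast]=2≠a[slow]=1 write a[2]=2, slow++,fast++
slow=2 fast=3: a[fast]=4≠a[slow]=2 write a[3]=4, slow++,fast++
slow=3 fast=4: a[fast]=4=a[slow] dup, fast++
slow=3 fast=5: a[fast]=4=a[slow] dup, fast++
slow=3 fast=6: a[fast]=4=a[slow] dup, fast++
slow=3 fast=7: a[fast]=7≠a[slow]=4 write a[4]=7, slow++,fast++
slow=4 fast=8: a[fast]=8≠a[slow]=7 write a[5]=8, slow++,fast++
slow=5 fast=9: a[fast]=9≠a[slow]=8 write a[6]=9, slow++,fast++
slow=6 fast=10: a[fast]=9=a[slow] dup, fast++
slow=6 fast=11: a[fast]=9=a[slow] dup, fast++
slow=6 fast=12: a[fast]=11≠a[slow]=9 write a[7]=11, slow++,fast++
slow=7 fast=13: a[fast]=12≠a[slow]=11 write a[8]=12, slow++,fast++
slow=8 fast=14: a[fast]=12=a[slow] dup, fast++
slow=8 fast=15: a[fast]=12=a[slow] dup, fast++
slow=8 fast=16: a[fast]=12=a[slow] dup, fast++
slow=8 fast=17: a[fast]=12=a[slow] dup, fast++
slow=8 fast=18: a[fast]=12=a[slow] dup, fast++
slow=8 fast=19: a[fast]=13≠a[slow]=12 write a[9]=13, slow++,fast++
slow=9 fast=20: a[fast]=14≠a[slow]=13 write a[10]=14, slow++,fast++

length 10; prefix = [1, 2, 4, 7, 8, 9, 11, 12, 13, 14]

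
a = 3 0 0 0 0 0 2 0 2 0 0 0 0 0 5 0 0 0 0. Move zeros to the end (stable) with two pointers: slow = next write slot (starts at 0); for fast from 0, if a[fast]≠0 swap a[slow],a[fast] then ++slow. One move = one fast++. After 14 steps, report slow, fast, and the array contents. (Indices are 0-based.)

slow=3, fast=14, a=[3, 2, 2, 0, 0, 0, 0, 0, 0, 0, 0, 0, 0, 0, 5, 0, 0, 0, 0]

(s=0,f=0) a[fast]=3≠0 swap→a[0]=3 → slow++,fast++
(s=1,f=1) a[fast]=0 → fast++
(s=1,f=2) a[fast]=0 → fast++
(s=1,f=3) a[fast]=0 → fast++
(s=1,f=4) a[fast]=0 → fast++
(s=1,f=5) a[fast]=0 → fast++
(s=1,f=6) a[fast]=2≠0 swap→a[1]=2 → slow++,fast++
(s=2,f=7) a[fast]=0 → fast++
(s=2,f=8) a[fast]=2≠0 swap→a[2]=2 → slow++,fast++
(s=3,f=9) a[fast]=0 → fast++
(s=3,f=10) a[fast]=0 → fast++
(s=3,f=11) a[fast]=0 → fast++
(s=3,f=12) a[fast]=0 → fast++
(s=3,f=13) a[fast]=0 → fast++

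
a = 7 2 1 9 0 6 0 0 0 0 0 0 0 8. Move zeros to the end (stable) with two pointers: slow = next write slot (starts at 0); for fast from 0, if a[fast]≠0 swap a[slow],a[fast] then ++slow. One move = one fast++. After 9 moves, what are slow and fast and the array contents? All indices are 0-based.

slow=0 fast=0: a[fast]=7≠0 swap→a[0]=7, slow++,fast++
slow=1 fast=1: a[fast]=2≠0 swap→a[1]=2, slow++,fast++
slow=2 fast=2: a[fast]=1≠0 swap→a[2]=1, slow++,fast++
slow=3 fast=3: a[fast]=9≠0 swap→a[3]=9, slow++,fast++
slow=4 fast=4: a[fast]=0, fast++
slow=4 fast=5: a[fast]=6≠0 swap→a[4]=6, slow++,fast++
slow=5 fast=6: a[fast]=0, fast++
slow=5 fast=7: a[fast]=0, fast++
slow=5 fast=8: a[fast]=0, fast++

slow=5, fast=9, a=[7, 2, 1, 9, 6, 0, 0, 0, 0, 0, 0, 0, 0, 8]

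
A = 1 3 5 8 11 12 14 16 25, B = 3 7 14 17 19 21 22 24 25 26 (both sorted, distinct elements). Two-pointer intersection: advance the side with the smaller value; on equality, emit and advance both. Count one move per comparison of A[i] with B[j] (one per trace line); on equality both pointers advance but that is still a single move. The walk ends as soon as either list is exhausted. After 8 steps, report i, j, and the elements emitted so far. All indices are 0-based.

i=7, j=3, emitted=[3, 14]

[i=0,j=0] 1<3 → i++
[i=1,j=0] 3==3 emit → i++,j++
[i=2,j=1] 5<7 → i++
[i=3,j=1] 8>7 → j++
[i=3,j=2] 8<14 → i++
[i=4,j=2] 11<14 → i++
[i=5,j=2] 12<14 → i++
[i=6,j=2] 14==14 emit → i++,j++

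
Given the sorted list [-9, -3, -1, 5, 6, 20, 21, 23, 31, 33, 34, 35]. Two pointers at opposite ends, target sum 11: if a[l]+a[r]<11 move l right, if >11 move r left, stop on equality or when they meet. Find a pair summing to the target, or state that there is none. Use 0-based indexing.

l=0 r=11: -9+35=26 >11, r--
l=0 r=10: -9+34=25 >11, r--
l=0 r=9: -9+33=24 >11, r--
l=0 r=8: -9+31=22 >11, r--
l=0 r=7: -9+23=14 >11, r--
l=0 r=6: -9+21=12 >11, r--
l=0 r=5: -9+20=11, found

(-9, 20)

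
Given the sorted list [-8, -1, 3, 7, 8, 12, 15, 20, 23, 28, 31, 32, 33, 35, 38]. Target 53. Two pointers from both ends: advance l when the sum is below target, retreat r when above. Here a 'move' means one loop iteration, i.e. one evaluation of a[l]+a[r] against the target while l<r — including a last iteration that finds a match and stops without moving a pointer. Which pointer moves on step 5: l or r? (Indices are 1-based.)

[1,15] -8+38=30 <53 → l++
[2,15] -1+38=37 <53 → l++
[3,15] 3+38=41 <53 → l++
[4,15] 7+38=45 <53 → l++
[5,15] 8+38=46 <53 → l++

l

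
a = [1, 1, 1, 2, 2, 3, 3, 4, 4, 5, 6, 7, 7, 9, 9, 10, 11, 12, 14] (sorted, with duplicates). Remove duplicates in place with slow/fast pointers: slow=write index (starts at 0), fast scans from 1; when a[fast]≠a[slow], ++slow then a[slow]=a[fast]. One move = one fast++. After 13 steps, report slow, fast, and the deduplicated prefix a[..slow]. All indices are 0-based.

slow=7, fast=14, prefix=[1, 2, 3, 4, 5, 6, 7, 9]

slow=0 fast=1: a[fast]=1=a[slow] dup, fast++
slow=0 fast=2: a[fast]=1=a[slow] dup, fast++
slow=0 fast=3: a[fast]=2≠a[slow]=1 write a[1]=2, slow++,fast++
slow=1 fast=4: a[fast]=2=a[slow] dup, fast++
slow=1 fast=5: a[fast]=3≠a[slow]=2 write a[2]=3, slow++,fast++
slow=2 fast=6: a[fast]=3=a[slow] dup, fast++
slow=2 fast=7: a[fast]=4≠a[slow]=3 write a[3]=4, slow++,fast++
slow=3 fast=8: a[fast]=4=a[slow] dup, fast++
slow=3 fast=9: a[fast]=5≠a[slow]=4 write a[4]=5, slow++,fast++
slow=4 fast=10: a[fast]=6≠a[slow]=5 write a[5]=6, slow++,fast++
slow=5 fast=11: a[fast]=7≠a[slow]=6 write a[6]=7, slow++,fast++
slow=6 fast=12: a[fast]=7=a[slow] dup, fast++
slow=6 fast=13: a[fast]=9≠a[slow]=7 write a[7]=9, slow++,fast++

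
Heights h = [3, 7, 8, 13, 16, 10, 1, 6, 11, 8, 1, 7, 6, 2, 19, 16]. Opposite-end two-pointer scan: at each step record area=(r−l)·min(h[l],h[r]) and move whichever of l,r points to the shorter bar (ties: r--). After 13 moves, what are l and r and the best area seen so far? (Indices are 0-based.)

l=12, r=14, best area=176

l=0 r=15: min(3,16)*15=45 best=45 *, l++
l=1 r=15: min(7,16)*14=98 best=98 *, l++
l=2 r=15: min(8,16)*13=104 best=104 *, l++
l=3 r=15: min(13,16)*12=156 best=156 *, l++
l=4 r=15: min(16,16)*11=176 best=176 *, r--
l=4 r=14: min(16,19)*10=160 best=176, l++
l=5 r=14: min(10,19)*9=90 best=176, l++
l=6 r=14: min(1,19)*8=8 best=176, l++
l=7 r=14: min(6,19)*7=42 best=176, l++
l=8 r=14: min(11,19)*6=66 best=176, l++
l=9 r=14: min(8,19)*5=40 best=176, l++
l=10 r=14: min(1,19)*4=4 best=176, l++
l=11 r=14: min(7,19)*3=21 best=176, l++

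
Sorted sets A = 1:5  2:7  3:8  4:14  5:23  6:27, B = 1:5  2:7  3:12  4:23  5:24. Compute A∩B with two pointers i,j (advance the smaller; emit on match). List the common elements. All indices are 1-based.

i=1 j=1: 5==5 emit, i++,j++
i=2 j=2: 7==7 emit, i++,j++
i=3 j=3: 8<12, i++
i=4 j=3: 14>12, j++
i=4 j=4: 14<23, i++
i=5 j=4: 23==23 emit, i++,j++
i=6 j=5: 27>24, j++

intersection = [5, 7, 23]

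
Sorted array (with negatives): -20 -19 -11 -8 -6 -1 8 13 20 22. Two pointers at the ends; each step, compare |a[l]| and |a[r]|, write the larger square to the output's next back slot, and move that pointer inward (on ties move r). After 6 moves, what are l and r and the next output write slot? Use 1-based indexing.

[1,10] |-20|<=|22| out[10]=484 → r--
[1,9] |-20|<=|20| out[9]=400 → r--
[1,8] |-20|>|13| out[8]=400 → l++
[2,8] |-19|>|13| out[7]=361 → l++
[3,8] |-11|<=|13| out[6]=169 → r--
[3,7] |-11|>|8| out[5]=121 → l++

l=4, r=7, next write slot=4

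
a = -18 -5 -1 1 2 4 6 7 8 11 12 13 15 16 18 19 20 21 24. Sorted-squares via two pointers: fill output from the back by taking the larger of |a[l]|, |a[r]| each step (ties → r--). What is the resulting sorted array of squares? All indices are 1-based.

l=1 r=19: |-18|<=|24| out[19]=576, r--
l=1 r=18: |-18|<=|21| out[18]=441, r--
l=1 r=17: |-18|<=|20| out[17]=400, r--
l=1 r=16: |-18|<=|19| out[16]=361, r--
l=1 r=15: |-18|<=|18| out[15]=324, r--
l=1 r=14: |-18|>|16| out[14]=324, l++
l=2 r=14: |-5|<=|16| out[13]=256, r--
l=2 r=13: |-5|<=|15| out[12]=225, r--
l=2 r=12: |-5|<=|13| out[11]=169, r--
l=2 r=11: |-5|<=|12| out[10]=144, r--
l=2 r=10: |-5|<=|11| out[9]=121, r--
l=2 r=9: |-5|<=|8| out[8]=64, r--
l=2 r=8: |-5|<=|7| out[7]=49, r--
l=2 r=7: |-5|<=|6| out[6]=36, r--
l=2 r=6: |-5|>|4| out[5]=25, l++
l=3 r=6: |-1|<=|4| out[4]=16, r--
l=3 r=5: |-1|<=|2| out[3]=4, r--
l=3 r=4: |-1|<=|1| out[2]=1, r--
l=3 r=3: |-1|<=|-1| out[1]=1, r--

[1, 1, 4, 16, 25, 36, 49, 64, 121, 144, 169, 225, 256, 324, 324, 361, 400, 441, 576]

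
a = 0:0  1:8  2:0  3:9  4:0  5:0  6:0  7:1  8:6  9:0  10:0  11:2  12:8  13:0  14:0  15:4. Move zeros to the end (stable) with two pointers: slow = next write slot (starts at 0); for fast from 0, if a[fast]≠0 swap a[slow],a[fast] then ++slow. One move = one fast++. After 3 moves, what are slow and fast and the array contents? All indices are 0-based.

(s=0,f=0) a[fast]=0 → fast++
(s=0,f=1) a[fast]=8≠0 swap→a[0]=8 → slow++,fast++
(s=1,f=2) a[fast]=0 → fast++

slow=1, fast=3, a=[8, 0, 0, 9, 0, 0, 0, 1, 6, 0, 0, 2, 8, 0, 0, 4]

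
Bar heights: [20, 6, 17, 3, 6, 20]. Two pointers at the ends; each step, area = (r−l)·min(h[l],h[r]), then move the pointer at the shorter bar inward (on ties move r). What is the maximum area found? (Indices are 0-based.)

l=0 r=5: min(20,20)*5=100 best=100 *, r--
l=0 r=4: min(20,6)*4=24 best=100, r--
l=0 r=3: min(20,3)*3=9 best=100, r--
l=0 r=2: min(20,17)*2=34 best=100, r--
l=0 r=1: min(20,6)*1=6 best=100, r--

max area = 100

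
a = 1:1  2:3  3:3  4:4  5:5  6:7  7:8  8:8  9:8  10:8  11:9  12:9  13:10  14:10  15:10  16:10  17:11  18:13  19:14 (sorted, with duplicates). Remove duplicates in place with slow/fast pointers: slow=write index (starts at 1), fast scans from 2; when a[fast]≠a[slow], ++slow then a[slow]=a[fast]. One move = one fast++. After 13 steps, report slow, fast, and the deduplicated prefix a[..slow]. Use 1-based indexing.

slow=1 fast=2: a[fast]=3≠a[slow]=1 write a[2]=3, slow++,fast++
slow=2 fast=3: a[fast]=3=a[slow] dup, fast++
slow=2 fast=4: a[fast]=4≠a[slow]=3 write a[3]=4, slow++,fast++
slow=3 fast=5: a[fast]=5≠a[slow]=4 write a[4]=5, slow++,fast++
slow=4 fast=6: a[fast]=7≠a[slow]=5 write a[5]=7, slow++,fast++
slow=5 fast=7: a[fast]=8≠a[slow]=7 write a[6]=8, slow++,fast++
slow=6 fast=8: a[fast]=8=a[slow] dup, fast++
slow=6 fast=9: a[fast]=8=a[slow] dup, fast++
slow=6 fast=10: a[fast]=8=a[slow] dup, fast++
slow=6 fast=11: a[fast]=9≠a[slow]=8 write a[7]=9, slow++,fast++
slow=7 fast=12: a[fast]=9=a[slow] dup, fast++
slow=7 fast=13: a[fast]=10≠a[slow]=9 write a[8]=10, slow++,fast++
slow=8 fast=14: a[fast]=10=a[slow] dup, fast++

slow=8, fast=15, prefix=[1, 3, 4, 5, 7, 8, 9, 10]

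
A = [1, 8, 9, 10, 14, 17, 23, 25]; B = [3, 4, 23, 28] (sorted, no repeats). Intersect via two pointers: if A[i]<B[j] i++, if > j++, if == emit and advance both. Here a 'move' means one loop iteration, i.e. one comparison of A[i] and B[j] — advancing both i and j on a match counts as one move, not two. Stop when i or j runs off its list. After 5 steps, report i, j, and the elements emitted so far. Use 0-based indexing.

i=3, j=2, emitted=[]

[i=0,j=0] 1<3 → i++
[i=1,j=0] 8>3 → j++
[i=1,j=1] 8>4 → j++
[i=1,j=2] 8<23 → i++
[i=2,j=2] 9<23 → i++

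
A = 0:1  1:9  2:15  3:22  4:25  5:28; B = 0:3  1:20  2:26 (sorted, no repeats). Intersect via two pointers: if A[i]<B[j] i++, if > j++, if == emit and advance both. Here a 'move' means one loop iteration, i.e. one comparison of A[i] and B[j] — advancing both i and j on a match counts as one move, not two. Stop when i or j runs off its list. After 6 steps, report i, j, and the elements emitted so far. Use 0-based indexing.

i=0 j=0: 1<3, i++
i=1 j=0: 9>3, j++
i=1 j=1: 9<20, i++
i=2 j=1: 15<20, i++
i=3 j=1: 22>20, j++
i=3 j=2: 22<26, i++

i=4, j=2, emitted=[]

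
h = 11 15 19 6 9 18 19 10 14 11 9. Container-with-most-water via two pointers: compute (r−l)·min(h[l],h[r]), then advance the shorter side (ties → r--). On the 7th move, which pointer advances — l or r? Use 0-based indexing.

l=0 r=10: min(11,9)*10=90 best=90 *, r--
l=0 r=9: min(11,11)*9=99 best=99 *, r--
l=0 r=8: min(11,14)*8=88 best=99, l++
l=1 r=8: min(15,14)*7=98 best=99, r--
l=1 r=7: min(15,10)*6=60 best=99, r--
l=1 r=6: min(15,19)*5=75 best=99, l++
l=2 r=6: min(19,19)*4=76 best=99, r--

r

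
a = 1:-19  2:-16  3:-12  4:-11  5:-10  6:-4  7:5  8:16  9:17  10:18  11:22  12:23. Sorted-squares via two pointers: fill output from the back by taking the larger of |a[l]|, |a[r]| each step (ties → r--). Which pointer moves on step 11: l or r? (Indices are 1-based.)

r

l=1 r=12: |-19|<=|23| out[12]=529, r--
l=1 r=11: |-19|<=|22| out[11]=484, r--
l=1 r=10: |-19|>|18| out[10]=361, l++
l=2 r=10: |-16|<=|18| out[9]=324, r--
l=2 r=9: |-16|<=|17| out[8]=289, r--
l=2 r=8: |-16|<=|16| out[7]=256, r--
l=2 r=7: |-16|>|5| out[6]=256, l++
l=3 r=7: |-12|>|5| out[5]=144, l++
l=4 r=7: |-11|>|5| out[4]=121, l++
l=5 r=7: |-10|>|5| out[3]=100, l++
l=6 r=7: |-4|<=|5| out[2]=25, r--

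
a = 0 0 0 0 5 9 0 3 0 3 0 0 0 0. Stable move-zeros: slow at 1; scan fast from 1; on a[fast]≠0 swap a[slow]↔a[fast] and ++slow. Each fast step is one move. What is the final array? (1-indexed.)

[5, 9, 3, 3, 0, 0, 0, 0, 0, 0, 0, 0, 0, 0]

(s=1,f=1) a[fast]=0 → fast++
(s=1,f=2) a[fast]=0 → fast++
(s=1,f=3) a[fast]=0 → fast++
(s=1,f=4) a[fast]=0 → fast++
(s=1,f=5) a[fast]=5≠0 swap→a[1]=5 → slow++,fast++
(s=2,f=6) a[fast]=9≠0 swap→a[2]=9 → slow++,fast++
(s=3,f=7) a[fast]=0 → fast++
(s=3,f=8) a[fast]=3≠0 swap→a[3]=3 → slow++,fast++
(s=4,f=9) a[fast]=0 → fast++
(s=4,f=10) a[fast]=3≠0 swap→a[4]=3 → slow++,fast++
(s=5,f=11) a[fast]=0 → fast++
(s=5,f=12) a[fast]=0 → fast++
(s=5,f=13) a[fast]=0 → fast++
(s=5,f=14) a[fast]=0 → fast++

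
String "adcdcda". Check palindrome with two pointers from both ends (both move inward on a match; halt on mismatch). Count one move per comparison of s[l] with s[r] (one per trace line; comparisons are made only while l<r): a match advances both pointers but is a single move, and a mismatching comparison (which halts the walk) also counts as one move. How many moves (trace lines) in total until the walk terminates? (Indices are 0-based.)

3 moves

[0,6] 'a'=='a' → l++,r--
[1,5] 'd'=='d' → l++,r--
[2,4] 'c'=='c' → l++,r--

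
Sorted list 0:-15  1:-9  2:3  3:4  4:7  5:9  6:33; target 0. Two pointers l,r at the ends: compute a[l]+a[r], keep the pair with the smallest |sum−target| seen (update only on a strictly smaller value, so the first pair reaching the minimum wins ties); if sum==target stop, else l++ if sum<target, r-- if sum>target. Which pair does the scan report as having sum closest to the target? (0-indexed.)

[0,6] -15+33=18 d=18 * → r--
[0,5] -15+9=-6 d=6 * → l++
[1,5] -9+9=0 d=0 * → stop

pair (-9, 9) with sum 0 (|Δ|=0)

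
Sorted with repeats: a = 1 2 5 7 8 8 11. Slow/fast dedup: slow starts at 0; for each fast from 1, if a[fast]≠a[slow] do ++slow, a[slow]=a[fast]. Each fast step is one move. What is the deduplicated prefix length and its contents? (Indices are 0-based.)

length 6; prefix = [1, 2, 5, 7, 8, 11]

(s=0,f=1) a[fast]=2≠a[slow]=1 write a[1]=2 → slow++,fast++
(s=1,f=2) a[fast]=5≠a[slow]=2 write a[2]=5 → slow++,fast++
(s=2,f=3) a[fast]=7≠a[slow]=5 write a[3]=7 → slow++,fast++
(s=3,f=4) a[fast]=8≠a[slow]=7 write a[4]=8 → slow++,fast++
(s=4,f=5) a[fast]=8=a[slow] dup → fast++
(s=4,f=6) a[fast]=11≠a[slow]=8 write a[5]=11 → slow++,fast++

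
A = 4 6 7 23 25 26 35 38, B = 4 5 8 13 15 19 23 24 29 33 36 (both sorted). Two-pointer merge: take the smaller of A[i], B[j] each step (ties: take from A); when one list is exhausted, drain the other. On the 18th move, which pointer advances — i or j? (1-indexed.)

j

[i=1,j=1] A[i]=4<=B[j]=4 take 4 → i++
[i=2,j=1] A[i]=6>B[j]=4 take 4 → j++
[i=2,j=2] A[i]=6>B[j]=5 take 5 → j++
[i=2,j=3] A[i]=6<=B[j]=8 take 6 → i++
[i=3,j=3] A[i]=7<=B[j]=8 take 7 → i++
[i=4,j=3] A[i]=23>B[j]=8 take 8 → j++
[i=4,j=4] A[i]=23>B[j]=13 take 13 → j++
[i=4,j=5] A[i]=23>B[j]=15 take 15 → j++
[i=4,j=6] A[i]=23>B[j]=19 take 19 → j++
[i=4,j=7] A[i]=23<=B[j]=23 take 23 → i++
[i=5,j=7] A[i]=25>B[j]=23 take 23 → j++
[i=5,j=8] A[i]=25>B[j]=24 take 24 → j++
[i=5,j=9] A[i]=25<=B[j]=29 take 25 → i++
[i=6,j=9] A[i]=26<=B[j]=29 take 26 → i++
[i=7,j=9] A[i]=35>B[j]=29 take 29 → j++
[i=7,j=10] A[i]=35>B[j]=33 take 33 → j++
[i=7,j=11] A[i]=35<=B[j]=36 take 35 → i++
[i=8,j=11] A[i]=38>B[j]=36 take 36 → j++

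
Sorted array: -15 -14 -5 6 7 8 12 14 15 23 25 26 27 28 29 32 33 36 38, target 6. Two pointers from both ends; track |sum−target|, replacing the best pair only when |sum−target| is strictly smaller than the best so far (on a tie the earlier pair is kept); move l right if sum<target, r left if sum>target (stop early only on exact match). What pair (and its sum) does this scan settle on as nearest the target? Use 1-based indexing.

[1,19] -15+38=23 d=17 * → r--
[1,18] -15+36=21 d=15 * → r--
[1,17] -15+33=18 d=12 * → r--
[1,16] -15+32=17 d=11 * → r--
[1,15] -15+29=14 d=8 * → r--
[1,14] -15+28=13 d=7 * → r--
[1,13] -15+27=12 d=6 * → r--
[1,12] -15+26=11 d=5 * → r--
[1,11] -15+25=10 d=4 * → r--
[1,10] -15+23=8 d=2 * → r--
[1,9] -15+15=0 d=6 → l++
[2,9] -14+15=1 d=5 → l++
[3,9] -5+15=10 d=4 → r--
[3,8] -5+14=9 d=3 → r--
[3,7] -5+12=7 d=1 * → r--
[3,6] -5+8=3 d=3 → l++
[4,6] 6+8=14 d=8 → r--
[4,5] 6+7=13 d=7 → r--

pair (-5, 12) with sum 7 (|Δ|=1)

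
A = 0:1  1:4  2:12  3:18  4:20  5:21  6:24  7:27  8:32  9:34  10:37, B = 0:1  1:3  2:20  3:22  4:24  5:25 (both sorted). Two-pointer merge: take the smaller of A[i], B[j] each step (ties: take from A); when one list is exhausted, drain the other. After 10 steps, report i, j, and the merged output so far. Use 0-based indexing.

[i=0,j=0] A[i]=1<=B[j]=1 take 1 → i++
[i=1,j=0] A[i]=4>B[j]=1 take 1 → j++
[i=1,j=1] A[i]=4>B[j]=3 take 3 → j++
[i=1,j=2] A[i]=4<=B[j]=20 take 4 → i++
[i=2,j=2] A[i]=12<=B[j]=20 take 12 → i++
[i=3,j=2] A[i]=18<=B[j]=20 take 18 → i++
[i=4,j=2] A[i]=20<=B[j]=20 take 20 → i++
[i=5,j=2] A[i]=21>B[j]=20 take 20 → j++
[i=5,j=3] A[i]=21<=B[j]=22 take 21 → i++
[i=6,j=3] A[i]=24>B[j]=22 take 22 → j++

i=6, j=4, merged so far=[1, 1, 3, 4, 12, 18, 20, 20, 21, 22]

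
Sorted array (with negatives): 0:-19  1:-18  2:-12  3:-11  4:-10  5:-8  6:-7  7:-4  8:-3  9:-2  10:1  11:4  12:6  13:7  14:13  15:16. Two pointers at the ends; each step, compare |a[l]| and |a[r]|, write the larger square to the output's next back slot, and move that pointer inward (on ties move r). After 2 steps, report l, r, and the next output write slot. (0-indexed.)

[0,15] |-19|>|16| out[15]=361 → l++
[1,15] |-18|>|16| out[14]=324 → l++

l=2, r=15, next write slot=13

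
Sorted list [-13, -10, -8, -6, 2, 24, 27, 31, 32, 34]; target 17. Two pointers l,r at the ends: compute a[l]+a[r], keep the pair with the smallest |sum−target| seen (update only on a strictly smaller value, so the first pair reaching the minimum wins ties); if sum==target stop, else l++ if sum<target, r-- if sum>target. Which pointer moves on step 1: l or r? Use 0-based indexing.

r

l=0 r=9: -13+34=21 d=4 *, r--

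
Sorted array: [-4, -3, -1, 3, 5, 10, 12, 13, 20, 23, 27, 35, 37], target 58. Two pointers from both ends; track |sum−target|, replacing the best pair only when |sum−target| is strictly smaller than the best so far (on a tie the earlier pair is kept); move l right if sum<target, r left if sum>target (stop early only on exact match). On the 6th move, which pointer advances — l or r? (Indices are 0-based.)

l=0 r=12: -4+37=33 d=25 *, l++
l=1 r=12: -3+37=34 d=24 *, l++
l=2 r=12: -1+37=36 d=22 *, l++
l=3 r=12: 3+37=40 d=18 *, l++
l=4 r=12: 5+37=42 d=16 *, l++
l=5 r=12: 10+37=47 d=11 *, l++

l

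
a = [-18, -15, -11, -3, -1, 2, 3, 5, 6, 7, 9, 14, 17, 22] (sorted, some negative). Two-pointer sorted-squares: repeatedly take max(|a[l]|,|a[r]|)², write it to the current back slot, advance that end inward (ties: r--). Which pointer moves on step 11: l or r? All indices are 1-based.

r

[1,14] |-18|<=|22| out[14]=484 → r--
[1,13] |-18|>|17| out[13]=324 → l++
[2,13] |-15|<=|17| out[12]=289 → r--
[2,12] |-15|>|14| out[11]=225 → l++
[3,12] |-11|<=|14| out[10]=196 → r--
[3,11] |-11|>|9| out[9]=121 → l++
[4,11] |-3|<=|9| out[8]=81 → r--
[4,10] |-3|<=|7| out[7]=49 → r--
[4,9] |-3|<=|6| out[6]=36 → r--
[4,8] |-3|<=|5| out[5]=25 → r--
[4,7] |-3|<=|3| out[4]=9 → r--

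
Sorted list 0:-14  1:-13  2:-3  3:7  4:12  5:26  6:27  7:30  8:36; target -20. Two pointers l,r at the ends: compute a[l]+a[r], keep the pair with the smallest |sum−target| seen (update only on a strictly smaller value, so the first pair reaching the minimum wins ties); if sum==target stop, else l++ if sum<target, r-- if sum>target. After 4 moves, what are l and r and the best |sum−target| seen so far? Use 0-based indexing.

l=0 r=8: -14+36=22 d=42 *, r--
l=0 r=7: -14+30=16 d=36 *, r--
l=0 r=6: -14+27=13 d=33 *, r--
l=0 r=5: -14+26=12 d=32 *, r--

l=0, r=4, best |Δ|=32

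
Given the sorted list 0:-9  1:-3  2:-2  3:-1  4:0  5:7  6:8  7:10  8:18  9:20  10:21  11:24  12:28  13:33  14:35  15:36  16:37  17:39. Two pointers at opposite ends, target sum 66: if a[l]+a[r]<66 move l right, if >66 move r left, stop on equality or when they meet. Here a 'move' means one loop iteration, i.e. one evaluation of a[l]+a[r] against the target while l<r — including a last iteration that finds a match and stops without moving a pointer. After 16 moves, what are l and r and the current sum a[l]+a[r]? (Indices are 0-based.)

l=13, r=14, sum=68

[0,17] -9+39=30 <66 → l++
[1,17] -3+39=36 <66 → l++
[2,17] -2+39=37 <66 → l++
[3,17] -1+39=38 <66 → l++
[4,17] 0+39=39 <66 → l++
[5,17] 7+39=46 <66 → l++
[6,17] 8+39=47 <66 → l++
[7,17] 10+39=49 <66 → l++
[8,17] 18+39=57 <66 → l++
[9,17] 20+39=59 <66 → l++
[10,17] 21+39=60 <66 → l++
[11,17] 24+39=63 <66 → l++
[12,17] 28+39=67 >66 → r--
[12,16] 28+37=65 <66 → l++
[13,16] 33+37=70 >66 → r--
[13,15] 33+36=69 >66 → r--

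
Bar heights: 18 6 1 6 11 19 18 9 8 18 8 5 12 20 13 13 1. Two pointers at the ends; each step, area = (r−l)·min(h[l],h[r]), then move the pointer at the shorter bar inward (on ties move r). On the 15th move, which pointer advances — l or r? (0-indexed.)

l

[0,16] min(18,1)*16=16 best=16 * → r--
[0,15] min(18,13)*15=195 best=195 * → r--
[0,14] min(18,13)*14=182 best=195 → r--
[0,13] min(18,20)*13=234 best=234 * → l++
[1,13] min(6,20)*12=72 best=234 → l++
[2,13] min(1,20)*11=11 best=234 → l++
[3,13] min(6,20)*10=60 best=234 → l++
[4,13] min(11,20)*9=99 best=234 → l++
[5,13] min(19,20)*8=152 best=234 → l++
[6,13] min(18,20)*7=126 best=234 → l++
[7,13] min(9,20)*6=54 best=234 → l++
[8,13] min(8,20)*5=40 best=234 → l++
[9,13] min(18,20)*4=72 best=234 → l++
[10,13] min(8,20)*3=24 best=234 → l++
[11,13] min(5,20)*2=10 best=234 → l++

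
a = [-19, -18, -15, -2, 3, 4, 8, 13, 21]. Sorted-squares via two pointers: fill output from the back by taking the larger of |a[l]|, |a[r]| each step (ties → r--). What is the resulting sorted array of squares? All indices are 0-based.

l=0 r=8: |-19|<=|21| out[8]=441, r--
l=0 r=7: |-19|>|13| out[7]=361, l++
l=1 r=7: |-18|>|13| out[6]=324, l++
l=2 r=7: |-15|>|13| out[5]=225, l++
l=3 r=7: |-2|<=|13| out[4]=169, r--
l=3 r=6: |-2|<=|8| out[3]=64, r--
l=3 r=5: |-2|<=|4| out[2]=16, r--
l=3 r=4: |-2|<=|3| out[1]=9, r--
l=3 r=3: |-2|<=|-2| out[0]=4, r--

[4, 9, 16, 64, 169, 225, 324, 361, 441]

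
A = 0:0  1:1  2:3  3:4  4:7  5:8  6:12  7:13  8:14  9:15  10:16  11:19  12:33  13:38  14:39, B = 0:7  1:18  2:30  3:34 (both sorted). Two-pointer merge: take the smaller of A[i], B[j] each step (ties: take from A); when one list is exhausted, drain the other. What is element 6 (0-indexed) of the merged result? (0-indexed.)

merged[6] = 8

[i=0,j=0] A[i]=0<=B[j]=7 take 0 → i++
[i=1,j=0] A[i]=1<=B[j]=7 take 1 → i++
[i=2,j=0] A[i]=3<=B[j]=7 take 3 → i++
[i=3,j=0] A[i]=4<=B[j]=7 take 4 → i++
[i=4,j=0] A[i]=7<=B[j]=7 take 7 → i++
[i=5,j=0] A[i]=8>B[j]=7 take 7 → j++
[i=5,j=1] A[i]=8<=B[j]=18 take 8 → i++
[i=6,j=1] A[i]=12<=B[j]=18 take 12 → i++
[i=7,j=1] A[i]=13<=B[j]=18 take 13 → i++
[i=8,j=1] A[i]=14<=B[j]=18 take 14 → i++
[i=9,j=1] A[i]=15<=B[j]=18 take 15 → i++
[i=10,j=1] A[i]=16<=B[j]=18 take 16 → i++
[i=11,j=1] A[i]=19>B[j]=18 take 18 → j++
[i=11,j=2] A[i]=19<=B[j]=30 take 19 → i++
[i=12,j=2] A[i]=33>B[j]=30 take 30 → j++
[i=12,j=3] A[i]=33<=B[j]=34 take 33 → i++
[i=13,j=3] A[i]=38>B[j]=34 take 34 → j++
[i=13,j=4] B done, take A[i]=38 → i++
[i=14,j=4] B done, take A[i]=39 → i++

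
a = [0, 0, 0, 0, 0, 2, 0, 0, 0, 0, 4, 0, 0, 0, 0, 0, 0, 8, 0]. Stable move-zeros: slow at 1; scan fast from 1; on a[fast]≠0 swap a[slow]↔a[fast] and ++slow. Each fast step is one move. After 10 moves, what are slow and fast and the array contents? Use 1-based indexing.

slow=2, fast=11, a=[2, 0, 0, 0, 0, 0, 0, 0, 0, 0, 4, 0, 0, 0, 0, 0, 0, 8, 0]

(s=1,f=1) a[fast]=0 → fast++
(s=1,f=2) a[fast]=0 → fast++
(s=1,f=3) a[fast]=0 → fast++
(s=1,f=4) a[fast]=0 → fast++
(s=1,f=5) a[fast]=0 → fast++
(s=1,f=6) a[fast]=2≠0 swap→a[1]=2 → slow++,fast++
(s=2,f=7) a[fast]=0 → fast++
(s=2,f=8) a[fast]=0 → fast++
(s=2,f=9) a[fast]=0 → fast++
(s=2,f=10) a[fast]=0 → fast++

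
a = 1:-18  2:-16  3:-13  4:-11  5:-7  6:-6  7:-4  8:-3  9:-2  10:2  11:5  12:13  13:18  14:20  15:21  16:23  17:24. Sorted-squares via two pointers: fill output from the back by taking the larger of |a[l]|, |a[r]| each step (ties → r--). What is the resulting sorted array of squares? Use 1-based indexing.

l=1 r=17: |-18|<=|24| out[17]=576, r--
l=1 r=16: |-18|<=|23| out[16]=529, r--
l=1 r=15: |-18|<=|21| out[15]=441, r--
l=1 r=14: |-18|<=|20| out[14]=400, r--
l=1 r=13: |-18|<=|18| out[13]=324, r--
l=1 r=12: |-18|>|13| out[12]=324, l++
l=2 r=12: |-16|>|13| out[11]=256, l++
l=3 r=12: |-13|<=|13| out[10]=169, r--
l=3 r=11: |-13|>|5| out[9]=169, l++
l=4 r=11: |-11|>|5| out[8]=121, l++
l=5 r=11: |-7|>|5| out[7]=49, l++
l=6 r=11: |-6|>|5| out[6]=36, l++
l=7 r=11: |-4|<=|5| out[5]=25, r--
l=7 r=10: |-4|>|2| out[4]=16, l++
l=8 r=10: |-3|>|2| out[3]=9, l++
l=9 r=10: |-2|<=|2| out[2]=4, r--
l=9 r=9: |-2|<=|-2| out[1]=4, r--

[4, 4, 9, 16, 25, 36, 49, 121, 169, 169, 256, 324, 324, 400, 441, 529, 576]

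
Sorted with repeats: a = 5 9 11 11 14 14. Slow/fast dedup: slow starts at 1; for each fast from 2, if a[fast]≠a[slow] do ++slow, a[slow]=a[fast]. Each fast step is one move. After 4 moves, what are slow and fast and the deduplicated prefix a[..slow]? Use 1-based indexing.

slow=4, fast=6, prefix=[5, 9, 11, 14]

(s=1,f=2) a[fast]=9≠a[slow]=5 write a[2]=9 → slow++,fast++
(s=2,f=3) a[fast]=11≠a[slow]=9 write a[3]=11 → slow++,fast++
(s=3,f=4) a[fast]=11=a[slow] dup → fast++
(s=3,f=5) a[fast]=14≠a[slow]=11 write a[4]=14 → slow++,fast++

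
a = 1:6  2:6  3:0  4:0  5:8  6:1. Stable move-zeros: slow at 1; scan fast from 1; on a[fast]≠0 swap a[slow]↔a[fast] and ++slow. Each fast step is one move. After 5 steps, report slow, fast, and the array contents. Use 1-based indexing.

slow=4, fast=6, a=[6, 6, 8, 0, 0, 1]

(s=1,f=1) a[fast]=6≠0 swap→a[1]=6 → slow++,fast++
(s=2,f=2) a[fast]=6≠0 swap→a[2]=6 → slow++,fast++
(s=3,f=3) a[fast]=0 → fast++
(s=3,f=4) a[fast]=0 → fast++
(s=3,f=5) a[fast]=8≠0 swap→a[3]=8 → slow++,fast++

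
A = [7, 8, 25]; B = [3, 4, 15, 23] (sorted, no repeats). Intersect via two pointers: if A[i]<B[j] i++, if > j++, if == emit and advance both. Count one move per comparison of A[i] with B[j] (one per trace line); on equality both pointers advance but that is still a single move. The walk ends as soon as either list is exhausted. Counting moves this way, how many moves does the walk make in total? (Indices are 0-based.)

[i=0,j=0] 7>3 → j++
[i=0,j=1] 7>4 → j++
[i=0,j=2] 7<15 → i++
[i=1,j=2] 8<15 → i++
[i=2,j=2] 25>15 → j++
[i=2,j=3] 25>23 → j++

6 moves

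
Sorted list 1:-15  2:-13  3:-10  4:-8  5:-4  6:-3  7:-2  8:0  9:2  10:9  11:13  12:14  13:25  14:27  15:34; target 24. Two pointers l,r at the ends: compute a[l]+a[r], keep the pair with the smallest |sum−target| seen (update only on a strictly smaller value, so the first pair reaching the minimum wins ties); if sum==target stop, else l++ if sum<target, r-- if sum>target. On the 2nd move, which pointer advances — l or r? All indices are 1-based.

[1,15] -15+34=19 d=5 * → l++
[2,15] -13+34=21 d=3 * → l++

l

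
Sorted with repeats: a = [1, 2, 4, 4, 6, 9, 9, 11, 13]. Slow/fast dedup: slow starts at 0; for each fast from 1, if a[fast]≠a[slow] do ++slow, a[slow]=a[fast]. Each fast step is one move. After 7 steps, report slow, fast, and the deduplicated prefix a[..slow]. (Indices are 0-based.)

slow=5, fast=8, prefix=[1, 2, 4, 6, 9, 11]

slow=0 fast=1: a[fast]=2≠a[slow]=1 write a[1]=2, slow++,fast++
slow=1 fast=2: a[fast]=4≠a[slow]=2 write a[2]=4, slow++,fast++
slow=2 fast=3: a[fast]=4=a[slow] dup, fast++
slow=2 fast=4: a[fast]=6≠a[slow]=4 write a[3]=6, slow++,fast++
slow=3 fast=5: a[fast]=9≠a[slow]=6 write a[4]=9, slow++,fast++
slow=4 fast=6: a[fast]=9=a[slow] dup, fast++
slow=4 fast=7: a[fast]=11≠a[slow]=9 write a[5]=11, slow++,fast++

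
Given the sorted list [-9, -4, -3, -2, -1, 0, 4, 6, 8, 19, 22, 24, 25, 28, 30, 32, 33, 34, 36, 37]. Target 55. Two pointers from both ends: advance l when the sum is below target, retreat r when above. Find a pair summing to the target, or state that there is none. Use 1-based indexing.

l=1 r=20: -9+37=28 <55, l++
l=2 r=20: -4+37=33 <55, l++
l=3 r=20: -3+37=34 <55, l++
l=4 r=20: -2+37=35 <55, l++
l=5 r=20: -1+37=36 <55, l++
l=6 r=20: 0+37=37 <55, l++
l=7 r=20: 4+37=41 <55, l++
l=8 r=20: 6+37=43 <55, l++
l=9 r=20: 8+37=45 <55, l++
l=10 r=20: 19+37=56 >55, r--
l=10 r=19: 19+36=55, found

(19, 36)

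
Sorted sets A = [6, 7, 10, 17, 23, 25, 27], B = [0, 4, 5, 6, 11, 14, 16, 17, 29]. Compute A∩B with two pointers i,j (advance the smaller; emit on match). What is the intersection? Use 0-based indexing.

intersection = [6, 17]

[i=0,j=0] 6>0 → j++
[i=0,j=1] 6>4 → j++
[i=0,j=2] 6>5 → j++
[i=0,j=3] 6==6 emit → i++,j++
[i=1,j=4] 7<11 → i++
[i=2,j=4] 10<11 → i++
[i=3,j=4] 17>11 → j++
[i=3,j=5] 17>14 → j++
[i=3,j=6] 17>16 → j++
[i=3,j=7] 17==17 emit → i++,j++
[i=4,j=8] 23<29 → i++
[i=5,j=8] 25<29 → i++
[i=6,j=8] 27<29 → i++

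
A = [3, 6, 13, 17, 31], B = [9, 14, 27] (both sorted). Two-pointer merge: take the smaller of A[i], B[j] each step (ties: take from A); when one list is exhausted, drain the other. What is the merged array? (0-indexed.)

[3, 6, 9, 13, 14, 17, 27, 31]

[i=0,j=0] A[i]=3<=B[j]=9 take 3 → i++
[i=1,j=0] A[i]=6<=B[j]=9 take 6 → i++
[i=2,j=0] A[i]=13>B[j]=9 take 9 → j++
[i=2,j=1] A[i]=13<=B[j]=14 take 13 → i++
[i=3,j=1] A[i]=17>B[j]=14 take 14 → j++
[i=3,j=2] A[i]=17<=B[j]=27 take 17 → i++
[i=4,j=2] A[i]=31>B[j]=27 take 27 → j++
[i=4,j=3] B done, take A[i]=31 → i++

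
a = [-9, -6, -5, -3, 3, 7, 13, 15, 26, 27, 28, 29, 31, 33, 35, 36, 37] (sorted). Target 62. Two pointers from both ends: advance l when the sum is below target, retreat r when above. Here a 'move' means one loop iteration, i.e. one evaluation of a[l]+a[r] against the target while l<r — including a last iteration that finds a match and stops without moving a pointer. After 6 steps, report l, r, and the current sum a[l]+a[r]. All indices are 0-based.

l=6, r=16, sum=50

[0,16] -9+37=28 <62 → l++
[1,16] -6+37=31 <62 → l++
[2,16] -5+37=32 <62 → l++
[3,16] -3+37=34 <62 → l++
[4,16] 3+37=40 <62 → l++
[5,16] 7+37=44 <62 → l++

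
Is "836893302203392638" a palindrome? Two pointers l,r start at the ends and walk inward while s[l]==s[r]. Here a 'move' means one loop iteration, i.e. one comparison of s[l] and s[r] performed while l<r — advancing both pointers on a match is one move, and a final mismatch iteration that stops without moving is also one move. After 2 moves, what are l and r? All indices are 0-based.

l=0 r=17: '8'=='8', l++,r--
l=1 r=16: '3'=='3', l++,r--

l=2, r=15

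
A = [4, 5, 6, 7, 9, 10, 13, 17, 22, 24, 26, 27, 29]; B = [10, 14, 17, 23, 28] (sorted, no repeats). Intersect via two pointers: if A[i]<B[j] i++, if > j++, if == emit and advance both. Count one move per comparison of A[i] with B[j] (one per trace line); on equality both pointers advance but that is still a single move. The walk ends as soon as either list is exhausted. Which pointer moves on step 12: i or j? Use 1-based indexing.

i=1 j=1: 4<10, i++
i=2 j=1: 5<10, i++
i=3 j=1: 6<10, i++
i=4 j=1: 7<10, i++
i=5 j=1: 9<10, i++
i=6 j=1: 10==10 emit, i++,j++
i=7 j=2: 13<14, i++
i=8 j=2: 17>14, j++
i=8 j=3: 17==17 emit, i++,j++
i=9 j=4: 22<23, i++
i=10 j=4: 24>23, j++
i=10 j=5: 24<28, i++

i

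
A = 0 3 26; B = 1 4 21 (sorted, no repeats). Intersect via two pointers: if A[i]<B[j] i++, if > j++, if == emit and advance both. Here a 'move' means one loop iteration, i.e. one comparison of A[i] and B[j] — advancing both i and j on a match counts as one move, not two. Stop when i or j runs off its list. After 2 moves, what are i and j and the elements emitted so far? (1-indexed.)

i=2, j=2, emitted=[]

[i=1,j=1] 0<1 → i++
[i=2,j=1] 3>1 → j++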